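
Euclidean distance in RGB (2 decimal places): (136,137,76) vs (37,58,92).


d = √[(R₁-R₂)² + (G₁-G₂)² + (B₁-B₂)²]
d = √[(136-37)² + (137-58)² + (76-92)²]
d = √[9801 + 6241 + 256]
d = √16298
d ≈ 127.66


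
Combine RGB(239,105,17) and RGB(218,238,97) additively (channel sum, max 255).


Additive: each channel = min(255, C₁+C₂)
R: 239+218 = 457 → 255
G: 105+238 = 343 → 255
B: 17+97 = 114 → 114
= RGB(255, 255, 114)


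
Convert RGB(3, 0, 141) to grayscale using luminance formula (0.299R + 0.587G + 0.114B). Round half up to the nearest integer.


Gray = 0.299×R + 0.587×G + 0.114×B
Gray = 0.299×3 + 0.587×0 + 0.114×141
Gray = 0.897 + 0.000 + 16.074
Gray = 16.971 → round half up → 17
Gray = 17


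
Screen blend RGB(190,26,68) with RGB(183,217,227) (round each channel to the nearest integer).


Screen: C = 255 - (255-A)×(255-B)/255, rounded to nearest integer
R: 255 - (255-190)×(255-183)/255 = 255 - 4680/255 ≈ 255 - 18.353 = 236.647 → 237
G: 255 - (255-26)×(255-217)/255 = 255 - 8702/255 ≈ 255 - 34.125 = 220.875 → 221
B: 255 - (255-68)×(255-227)/255 = 255 - 5236/255 ≈ 255 - 20.533 = 234.467 → 234
= RGB(237, 221, 234)


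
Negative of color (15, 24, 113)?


Invert: (255-R, 255-G, 255-B)
R: 255-15 = 240
G: 255-24 = 231
B: 255-113 = 142
= RGB(240, 231, 142)


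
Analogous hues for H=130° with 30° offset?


Base hue: 130°
Left analog: (130 - 30) mod 360 = 100°
Right analog: (130 + 30) mod 360 = 160°
Analogous hues = 100° and 160°


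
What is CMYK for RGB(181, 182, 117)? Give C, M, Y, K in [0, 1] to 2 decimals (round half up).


R'=181/255≈0.7098, G'=182/255≈0.7137, B'=117/255≈0.4588
K = 1 - max(R',G',B') = 1 - 182/255 = 73/255 = 0.28627… → 0.29
(1-R'-K)/(1-K) simplifies to (max-R)/max with max = 182:
C = (182-181)/182 = 1/182 = 0.00549… → 0.01
M = (182-182)/182 = 0/182 = 0 → 0.00
Y = (182-117)/182 = 65/182 = 0.35714… → 0.36
= CMYK(0.01, 0.00, 0.36, 0.29)


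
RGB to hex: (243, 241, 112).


R = 243 → F3 (hex)
G = 241 → F1 (hex)
B = 112 → 70 (hex)
Hex = #F3F170


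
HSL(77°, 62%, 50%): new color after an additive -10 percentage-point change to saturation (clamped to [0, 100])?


Original S = 62%
Adjustment = -10 percentage points
New S = 62 + (-10) = 52
Clamp to [0, 100] → 52
= HSL(77°, 52%, 50%)


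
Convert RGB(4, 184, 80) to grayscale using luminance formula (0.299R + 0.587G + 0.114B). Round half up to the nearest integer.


Gray = 0.299×R + 0.587×G + 0.114×B
Gray = 0.299×4 + 0.587×184 + 0.114×80
Gray = 1.196 + 108.008 + 9.120
Gray = 118.324 → round half up → 118
Gray = 118


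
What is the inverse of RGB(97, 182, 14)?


Invert: (255-R, 255-G, 255-B)
R: 255-97 = 158
G: 255-182 = 73
B: 255-14 = 241
= RGB(158, 73, 241)


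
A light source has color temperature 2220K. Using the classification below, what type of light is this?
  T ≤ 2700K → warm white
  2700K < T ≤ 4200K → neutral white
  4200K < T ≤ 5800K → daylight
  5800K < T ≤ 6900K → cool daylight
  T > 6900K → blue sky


Temperature: 2220K
2220K ≤ 2700K → warm white
Classification: warm white


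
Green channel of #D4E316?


Color: #D4E316
R = D4 = 212
G = E3 = 227
B = 16 = 22
Green = 227


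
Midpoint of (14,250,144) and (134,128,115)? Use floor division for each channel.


Midpoint: each channel = ⌊(C₁+C₂)/2⌋
R: ⌊(14+134)/2⌋ = 74
G: ⌊(250+128)/2⌋ = 189
B: ⌊(144+115)/2⌋ = 129
= RGB(74, 189, 129)


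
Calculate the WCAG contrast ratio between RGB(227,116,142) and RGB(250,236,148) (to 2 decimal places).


Linearize each sRGB channel c=v/255: c/12.92 if c ≤ 0.04045 else ((c+0.055)/1.055)^2.4
L = 0.2126×R_lin + 0.7152×G_lin + 0.0722×B_lin
Color 1 (227,116,142):
  R=227: 227/255≈0.8902 > 0.04045 → ((0.8902+0.055)/1.055)^2.4 ≈ 0.76815
  G=116: 116/255≈0.4549 > 0.04045 → ((0.4549+0.055)/1.055)^2.4 ≈ 0.17465
  B=142: 142/255≈0.5569 > 0.04045 → ((0.5569+0.055)/1.055)^2.4 ≈ 0.27050
  L1 = 0.2126×0.76815 + 0.7152×0.17465 + 0.0722×0.27050 ≈ 0.30775
Color 2 (250,236,148):
  R=250: 250/255≈0.9804 > 0.04045 → ((0.9804+0.055)/1.055)^2.4 ≈ 0.95597
  G=236: 236/255≈0.9255 > 0.04045 → ((0.9255+0.055)/1.055)^2.4 ≈ 0.83880
  B=148: 148/255≈0.5804 > 0.04045 → ((0.5804+0.055)/1.055)^2.4 ≈ 0.29614
  L2 = 0.2126×0.95597 + 0.7152×0.83880 + 0.0722×0.29614 ≈ 0.82453
Lighter = 0.82453, Darker = 0.30775
Ratio = (L_lighter + 0.05) / (L_darker + 0.05)
Ratio = (0.82453 + 0.05) / (0.30775 + 0.05) = 0.87453 / 0.35775 ≈ 2.4446
Ratio ≈ 2.44:1


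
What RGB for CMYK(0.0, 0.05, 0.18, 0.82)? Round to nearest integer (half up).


R = 255 × (1-C) × (1-K) = 255 × 1.00 × 0.18 = 45.9 → 46
G = 255 × (1-M) × (1-K) = 255 × 0.95 × 0.18 = 43.605 → 44
B = 255 × (1-Y) × (1-K) = 255 × 0.82 × 0.18 = 37.638 → 38
= RGB(46, 44, 38)


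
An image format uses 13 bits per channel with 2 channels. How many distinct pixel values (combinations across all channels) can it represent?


Total bits = 13 bits/channel × 2 channels = 26 bits
Distinct pixel values = 2^26
= 67,108,864 pixel values


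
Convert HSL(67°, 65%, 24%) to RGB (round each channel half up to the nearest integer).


H=67°, S=0.65, L=0.24
C = (1-|2L-1|)×S = (1-|-0.52|)×0.65 = 0.312
H' = H/60 = 67/60 ≈ 1.1167; X = C×(1-|H' mod 2 - 1|) = 0.2756
m = L - C/2 = 0.24 - 0.156 = 0.084
Sector ⌊H'⌋ = 1 → (R',G',B') = (0.2756, 0.312, 0.0)
RGB = ((R'+m)×255, (G'+m)×255, (B'+m)×255) = (91.698, 100.98, 21.42)
Round half up → RGB(92, 101, 21)


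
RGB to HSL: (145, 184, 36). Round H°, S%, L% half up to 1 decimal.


Normalize: R'=145/255≈0.5686, G'=184/255≈0.7216, B'=36/255≈0.1412
Max=184/255, Min=36/255, Δ=Max-Min=148/255
L = (Max+Min)/2 = (184+36)/510 = 220/510 = 0.43137… → L = 43.1%
L ≤ 0.5 → S = Δ/(Max+Min) = 148/(184+36) = 148/220 = 0.67272… → S = 67.3%
(the 1/255 factors cancel in S and H, so raw channel differences can be used)
Max is G' → H = 60 × ((B-R)/Δ + 2) = 60 × ((36-145)/148 + 2)
  -109/148 + 2 = -0.7364… + 2 = 1.2635…
  H = 60 × 1.2635… = 75.810…° → H = 75.8°
= HSL(75.8°, 67.3%, 43.1%)


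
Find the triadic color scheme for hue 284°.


Triadic: equally spaced at 120° intervals
H1 = 284°
H2 = (284 + 120) mod 360 = 44°
H3 = (284 + 240) mod 360 = 164°
Triadic = 284°, 44°, 164°


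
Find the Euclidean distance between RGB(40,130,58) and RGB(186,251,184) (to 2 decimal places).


d = √[(R₁-R₂)² + (G₁-G₂)² + (B₁-B₂)²]
d = √[(40-186)² + (130-251)² + (58-184)²]
d = √[21316 + 14641 + 15876]
d = √51833
d ≈ 227.67


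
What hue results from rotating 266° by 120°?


New hue = (H + rotation) mod 360
New hue = (266 + 120) mod 360
= 386 mod 360
= 26°


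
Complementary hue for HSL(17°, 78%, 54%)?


Complement = opposite side of color wheel = hue + 180°
H' = (17 + 180) mod 360 = 197°
S and L unchanged.
= HSL(197°, 78%, 54%)


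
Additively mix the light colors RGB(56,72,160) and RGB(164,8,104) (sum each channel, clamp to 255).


Additive: each channel = min(255, C₁+C₂)
R: 56+164 = 220 → 220
G: 72+8 = 80 → 80
B: 160+104 = 264 → 255
= RGB(220, 80, 255)


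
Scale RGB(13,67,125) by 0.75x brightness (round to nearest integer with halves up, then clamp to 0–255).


Multiply each channel by 0.75, round half up, clamp to [0, 255]
R: 13×0.75 = 9.75 → round → 10
G: 67×0.75 = 50.25 → round → 50
B: 125×0.75 = 93.75 → round → 94
= RGB(10, 50, 94)


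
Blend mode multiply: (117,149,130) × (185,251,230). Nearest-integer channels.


Multiply: C = A×B/255, rounded to nearest integer
R: 117×185/255 = 21645/255 ≈ 84.882 → 85
G: 149×251/255 = 37399/255 ≈ 146.663 → 147
B: 130×230/255 = 29900/255 ≈ 117.255 → 117
= RGB(85, 147, 117)


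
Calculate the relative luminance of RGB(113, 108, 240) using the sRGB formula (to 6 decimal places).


Linearize each channel (sRGB transfer function): c = v/255; c_lin = c/12.92 if c ≤ 0.04045, else ((c+0.055)/1.055)^2.4
  R: 113/255 ≈ 0.443137 > 0.04045 → ((0.443137+0.055)/1.055)^2.4 ≈ 0.165132
  G: 108/255 ≈ 0.423529 > 0.04045 → ((0.423529+0.055)/1.055)^2.4 ≈ 0.149960
  B: 240/255 ≈ 0.941176 > 0.04045 → ((0.941176+0.055)/1.055)^2.4 ≈ 0.871367
R_lin = 0.165132, G_lin = 0.149960, B_lin = 0.871367
L = 0.2126×R + 0.7152×G + 0.0722×B
L = 0.2126×0.165132 + 0.7152×0.149960 + 0.0722×0.871367
L ≈ 0.205271


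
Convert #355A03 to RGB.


35 → 53 (R)
5A → 90 (G)
03 → 3 (B)
= RGB(53, 90, 3)


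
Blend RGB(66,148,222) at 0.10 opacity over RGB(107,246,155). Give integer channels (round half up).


C = α×F + (1-α)×B, with 1-α = 0.90
R: 0.10×66 + 0.90×107 = 6.60 + 96.30 = 102.90 → 103
G: 0.10×148 + 0.90×246 = 14.80 + 221.40 = 236.20 → 236
B: 0.10×222 + 0.90×155 = 22.20 + 139.50 = 161.70 → 162
= RGB(103, 236, 162)


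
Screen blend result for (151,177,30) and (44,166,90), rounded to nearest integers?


Screen: C = 255 - (255-A)×(255-B)/255, rounded to nearest integer
R: 255 - (255-151)×(255-44)/255 = 255 - 21944/255 ≈ 255 - 86.055 = 168.945 → 169
G: 255 - (255-177)×(255-166)/255 = 255 - 6942/255 ≈ 255 - 27.224 = 227.776 → 228
B: 255 - (255-30)×(255-90)/255 = 255 - 37125/255 ≈ 255 - 145.588 = 109.412 → 109
= RGB(169, 228, 109)


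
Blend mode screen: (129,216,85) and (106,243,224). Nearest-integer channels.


Screen: C = 255 - (255-A)×(255-B)/255, rounded to nearest integer
R: 255 - (255-129)×(255-106)/255 = 255 - 18774/255 ≈ 255 - 73.624 = 181.376 → 181
G: 255 - (255-216)×(255-243)/255 = 255 - 468/255 ≈ 255 - 1.835 = 253.165 → 253
B: 255 - (255-85)×(255-224)/255 = 255 - 5270/255 ≈ 255 - 20.667 = 234.333 → 234
= RGB(181, 253, 234)


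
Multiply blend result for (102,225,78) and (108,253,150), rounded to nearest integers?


Multiply: C = A×B/255, rounded to nearest integer
R: 102×108/255 = 11016/255 ≈ 43.200 → 43
G: 225×253/255 = 56925/255 ≈ 223.235 → 223
B: 78×150/255 = 11700/255 ≈ 45.882 → 46
= RGB(43, 223, 46)


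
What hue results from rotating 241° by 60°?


New hue = (H + rotation) mod 360
New hue = (241 + 60) mod 360
= 301 mod 360
= 301°


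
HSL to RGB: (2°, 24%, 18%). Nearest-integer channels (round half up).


H=2°, S=0.24, L=0.18
C = (1-|2L-1|)×S = (1-|-0.64|)×0.24 = 0.0864
H' = H/60 = 2/60 ≈ 0.0333; X = C×(1-|H' mod 2 - 1|) = 0.00288
m = L - C/2 = 0.18 - 0.0432 = 0.1368
Sector ⌊H'⌋ = 0 → (R',G',B') = (0.0864, 0.00288, 0.0)
RGB = ((R'+m)×255, (G'+m)×255, (B'+m)×255) = (56.916, 35.6184, 34.884)
Round half up → RGB(57, 36, 35)


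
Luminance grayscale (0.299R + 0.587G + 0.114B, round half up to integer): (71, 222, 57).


Gray = 0.299×R + 0.587×G + 0.114×B
Gray = 0.299×71 + 0.587×222 + 0.114×57
Gray = 21.229 + 130.314 + 6.498
Gray = 158.041 → round half up → 158
Gray = 158


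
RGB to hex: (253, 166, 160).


R = 253 → FD (hex)
G = 166 → A6 (hex)
B = 160 → A0 (hex)
Hex = #FDA6A0


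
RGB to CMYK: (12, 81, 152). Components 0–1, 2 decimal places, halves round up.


R'=12/255≈0.0471, G'=81/255≈0.3176, B'=152/255≈0.5961
K = 1 - max(R',G',B') = 1 - 152/255 = 103/255 = 0.40392… → 0.40
(1-R'-K)/(1-K) simplifies to (max-R)/max with max = 152:
C = (152-12)/152 = 140/152 = 0.92105… → 0.92
M = (152-81)/152 = 71/152 = 0.46710… → 0.47
Y = (152-152)/152 = 0/152 = 0 → 0.00
= CMYK(0.92, 0.47, 0.00, 0.40)


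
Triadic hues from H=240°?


Triadic: equally spaced at 120° intervals
H1 = 240°
H2 = (240 + 120) mod 360 = 0°
H3 = (240 + 240) mod 360 = 120°
Triadic = 240°, 0°, 120°


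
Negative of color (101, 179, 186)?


Invert: (255-R, 255-G, 255-B)
R: 255-101 = 154
G: 255-179 = 76
B: 255-186 = 69
= RGB(154, 76, 69)


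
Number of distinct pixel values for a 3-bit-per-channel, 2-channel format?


Total bits = 3 bits/channel × 2 channels = 6 bits
Distinct pixel values = 2^6
= 64 pixel values


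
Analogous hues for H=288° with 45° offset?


Base hue: 288°
Left analog: (288 - 45) mod 360 = 243°
Right analog: (288 + 45) mod 360 = 333°
Analogous hues = 243° and 333°


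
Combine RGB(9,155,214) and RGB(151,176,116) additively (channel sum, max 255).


Additive: each channel = min(255, C₁+C₂)
R: 9+151 = 160 → 160
G: 155+176 = 331 → 255
B: 214+116 = 330 → 255
= RGB(160, 255, 255)


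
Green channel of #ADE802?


Color: #ADE802
R = AD = 173
G = E8 = 232
B = 02 = 2
Green = 232


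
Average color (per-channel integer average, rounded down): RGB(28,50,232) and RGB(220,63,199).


Midpoint: each channel = ⌊(C₁+C₂)/2⌋
R: ⌊(28+220)/2⌋ = 124
G: ⌊(50+63)/2⌋ = 56
B: ⌊(232+199)/2⌋ = 215
= RGB(124, 56, 215)


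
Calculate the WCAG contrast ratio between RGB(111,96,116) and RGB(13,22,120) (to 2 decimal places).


Linearize each sRGB channel c=v/255: c/12.92 if c ≤ 0.04045 else ((c+0.055)/1.055)^2.4
L = 0.2126×R_lin + 0.7152×G_lin + 0.0722×B_lin
Color 1 (111,96,116):
  R=111: 111/255≈0.4353 > 0.04045 → ((0.4353+0.055)/1.055)^2.4 ≈ 0.15896
  G=96: 96/255≈0.3765 > 0.04045 → ((0.3765+0.055)/1.055)^2.4 ≈ 0.11697
  B=116: 116/255≈0.4549 > 0.04045 → ((0.4549+0.055)/1.055)^2.4 ≈ 0.17465
  L1 = 0.2126×0.15896 + 0.7152×0.11697 + 0.0722×0.17465 ≈ 0.13006
Color 2 (13,22,120):
  R=13: 13/255≈0.0510 > 0.04045 → ((0.0510+0.055)/1.055)^2.4 ≈ 0.00402
  G=22: 22/255≈0.0863 > 0.04045 → ((0.0863+0.055)/1.055)^2.4 ≈ 0.00802
  B=120: 120/255≈0.4706 > 0.04045 → ((0.4706+0.055)/1.055)^2.4 ≈ 0.18782
  L2 = 0.2126×0.00402 + 0.7152×0.00802 + 0.0722×0.18782 ≈ 0.02015
Lighter = 0.13006, Darker = 0.02015
Ratio = (L_lighter + 0.05) / (L_darker + 0.05)
Ratio = (0.13006 + 0.05) / (0.02015 + 0.05) = 0.18006 / 0.07015 ≈ 2.5666
Ratio ≈ 2.57:1


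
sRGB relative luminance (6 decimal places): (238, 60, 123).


Linearize each channel (sRGB transfer function): c = v/255; c_lin = c/12.92 if c ≤ 0.04045, else ((c+0.055)/1.055)^2.4
  R: 238/255 ≈ 0.933333 > 0.04045 → ((0.933333+0.055)/1.055)^2.4 ≈ 0.854993
  G: 60/255 ≈ 0.235294 > 0.04045 → ((0.235294+0.055)/1.055)^2.4 ≈ 0.045186
  B: 123/255 ≈ 0.482353 > 0.04045 → ((0.482353+0.055)/1.055)^2.4 ≈ 0.198069
R_lin = 0.854993, G_lin = 0.045186, B_lin = 0.198069
L = 0.2126×R + 0.7152×G + 0.0722×B
L = 0.2126×0.854993 + 0.7152×0.045186 + 0.0722×0.198069
L ≈ 0.228389


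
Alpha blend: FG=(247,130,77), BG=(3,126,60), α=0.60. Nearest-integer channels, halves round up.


C = α×F + (1-α)×B, with 1-α = 0.40
R: 0.60×247 + 0.40×3 = 148.20 + 1.20 = 149.40 → 149
G: 0.60×130 + 0.40×126 = 78.00 + 50.40 = 128.40 → 128
B: 0.60×77 + 0.40×60 = 46.20 + 24.00 = 70.20 → 70
= RGB(149, 128, 70)


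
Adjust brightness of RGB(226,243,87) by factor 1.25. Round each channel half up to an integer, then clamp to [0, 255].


Multiply each channel by 1.25, round half up, clamp to [0, 255]
R: 226×1.25 = 282.5 → round → 283 → clamp → 255
G: 243×1.25 = 303.75 → round → 304 → clamp → 255
B: 87×1.25 = 108.75 → round → 109
= RGB(255, 255, 109)


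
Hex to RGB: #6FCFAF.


6F → 111 (R)
CF → 207 (G)
AF → 175 (B)
= RGB(111, 207, 175)


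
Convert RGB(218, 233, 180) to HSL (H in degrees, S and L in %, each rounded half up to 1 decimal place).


Normalize: R'=218/255≈0.8549, G'=233/255≈0.9137, B'=180/255≈0.7059
Max=233/255, Min=180/255, Δ=Max-Min=53/255
L = (Max+Min)/2 = (233+180)/510 = 413/510 = 0.80980… → L = 81.0%
L > 0.5 → S = Δ/(2-Max-Min) = 53/(510-233-180) = 53/97 = 0.54639… → S = 54.6%
(the 1/255 factors cancel in S and H, so raw channel differences can be used)
Max is G' → H = 60 × ((B-R)/Δ + 2) = 60 × ((180-218)/53 + 2)
  -38/53 + 2 = -0.7169… + 2 = 1.2830…
  H = 60 × 1.2830… = 76.981…° → H = 77.0°
= HSL(77.0°, 54.6%, 81.0%)


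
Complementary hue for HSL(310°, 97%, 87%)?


Complement = opposite side of color wheel = hue + 180°
H' = (310 + 180) mod 360 = 130°
S and L unchanged.
= HSL(130°, 97%, 87%)


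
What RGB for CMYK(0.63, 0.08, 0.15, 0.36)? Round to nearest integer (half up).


R = 255 × (1-C) × (1-K) = 255 × 0.37 × 0.64 = 60.384 → 60
G = 255 × (1-M) × (1-K) = 255 × 0.92 × 0.64 = 150.144 → 150
B = 255 × (1-Y) × (1-K) = 255 × 0.85 × 0.64 = 138.72 → 139
= RGB(60, 150, 139)


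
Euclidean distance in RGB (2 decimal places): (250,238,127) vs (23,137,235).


d = √[(R₁-R₂)² + (G₁-G₂)² + (B₁-B₂)²]
d = √[(250-23)² + (238-137)² + (127-235)²]
d = √[51529 + 10201 + 11664]
d = √73394
d ≈ 270.91


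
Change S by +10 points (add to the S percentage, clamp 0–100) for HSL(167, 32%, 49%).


Original S = 32%
Adjustment = +10 percentage points
New S = 32 + (10) = 42
Clamp to [0, 100] → 42
= HSL(167°, 42%, 49%)


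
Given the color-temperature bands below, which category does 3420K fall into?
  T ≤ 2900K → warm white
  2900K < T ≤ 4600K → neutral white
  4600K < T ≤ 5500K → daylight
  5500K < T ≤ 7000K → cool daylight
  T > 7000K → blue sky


Temperature: 3420K
2900K < 3420K ≤ 4600K → neutral white
Classification: neutral white


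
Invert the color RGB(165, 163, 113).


Invert: (255-R, 255-G, 255-B)
R: 255-165 = 90
G: 255-163 = 92
B: 255-113 = 142
= RGB(90, 92, 142)


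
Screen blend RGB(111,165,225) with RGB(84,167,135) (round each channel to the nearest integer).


Screen: C = 255 - (255-A)×(255-B)/255, rounded to nearest integer
R: 255 - (255-111)×(255-84)/255 = 255 - 24624/255 ≈ 255 - 96.565 = 158.435 → 158
G: 255 - (255-165)×(255-167)/255 = 255 - 7920/255 ≈ 255 - 31.059 = 223.941 → 224
B: 255 - (255-225)×(255-135)/255 = 255 - 3600/255 ≈ 255 - 14.118 = 240.882 → 241
= RGB(158, 224, 241)


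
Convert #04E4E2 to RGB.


04 → 4 (R)
E4 → 228 (G)
E2 → 226 (B)
= RGB(4, 228, 226)


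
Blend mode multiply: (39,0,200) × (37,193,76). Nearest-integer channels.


Multiply: C = A×B/255, rounded to nearest integer
R: 39×37/255 = 1443/255 ≈ 5.659 → 6
G: 0×193/255 = 0/255 ≈ 0.000 → 0
B: 200×76/255 = 15200/255 ≈ 59.608 → 60
= RGB(6, 0, 60)


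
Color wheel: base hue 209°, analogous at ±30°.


Base hue: 209°
Left analog: (209 - 30) mod 360 = 179°
Right analog: (209 + 30) mod 360 = 239°
Analogous hues = 179° and 239°


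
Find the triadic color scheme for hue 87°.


Triadic: equally spaced at 120° intervals
H1 = 87°
H2 = (87 + 120) mod 360 = 207°
H3 = (87 + 240) mod 360 = 327°
Triadic = 87°, 207°, 327°


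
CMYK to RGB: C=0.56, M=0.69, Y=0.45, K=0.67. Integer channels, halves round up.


R = 255 × (1-C) × (1-K) = 255 × 0.44 × 0.33 = 37.026 → 37
G = 255 × (1-M) × (1-K) = 255 × 0.31 × 0.33 = 26.0865 → 26
B = 255 × (1-Y) × (1-K) = 255 × 0.55 × 0.33 = 46.2825 → 46
= RGB(37, 26, 46)


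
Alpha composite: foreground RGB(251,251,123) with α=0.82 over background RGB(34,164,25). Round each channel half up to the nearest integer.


C = α×F + (1-α)×B, with 1-α = 0.18
R: 0.82×251 + 0.18×34 = 205.82 + 6.12 = 211.94 → 212
G: 0.82×251 + 0.18×164 = 205.82 + 29.52 = 235.34 → 235
B: 0.82×123 + 0.18×25 = 100.86 + 4.50 = 105.36 → 105
= RGB(212, 235, 105)


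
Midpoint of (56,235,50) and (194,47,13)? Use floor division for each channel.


Midpoint: each channel = ⌊(C₁+C₂)/2⌋
R: ⌊(56+194)/2⌋ = 125
G: ⌊(235+47)/2⌋ = 141
B: ⌊(50+13)/2⌋ = 31
= RGB(125, 141, 31)


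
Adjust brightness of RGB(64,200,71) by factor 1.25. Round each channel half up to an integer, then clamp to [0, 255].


Multiply each channel by 1.25, round half up, clamp to [0, 255]
R: 64×1.25 = 80
G: 200×1.25 = 250
B: 71×1.25 = 88.75 → round → 89
= RGB(80, 250, 89)


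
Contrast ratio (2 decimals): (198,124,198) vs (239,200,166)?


Linearize each sRGB channel c=v/255: c/12.92 if c ≤ 0.04045 else ((c+0.055)/1.055)^2.4
L = 0.2126×R_lin + 0.7152×G_lin + 0.0722×B_lin
Color 1 (198,124,198):
  R=198: 198/255≈0.7765 > 0.04045 → ((0.7765+0.055)/1.055)^2.4 ≈ 0.56471
  G=124: 124/255≈0.4863 > 0.04045 → ((0.4863+0.055)/1.055)^2.4 ≈ 0.20156
  B=198: 198/255≈0.7765 > 0.04045 → ((0.7765+0.055)/1.055)^2.4 ≈ 0.56471
  L1 = 0.2126×0.56471 + 0.7152×0.20156 + 0.0722×0.56471 ≈ 0.30498
Color 2 (239,200,166):
  R=239: 239/255≈0.9373 > 0.04045 → ((0.9373+0.055)/1.055)^2.4 ≈ 0.86316
  G=200: 200/255≈0.7843 > 0.04045 → ((0.7843+0.055)/1.055)^2.4 ≈ 0.57758
  B=166: 166/255≈0.6510 > 0.04045 → ((0.6510+0.055)/1.055)^2.4 ≈ 0.38133
  L2 = 0.2126×0.86316 + 0.7152×0.57758 + 0.0722×0.38133 ≈ 0.62412
Lighter = 0.62412, Darker = 0.30498
Ratio = (L_lighter + 0.05) / (L_darker + 0.05)
Ratio = (0.62412 + 0.05) / (0.30498 + 0.05) = 0.67412 / 0.35498 ≈ 1.8990
Ratio ≈ 1.90:1


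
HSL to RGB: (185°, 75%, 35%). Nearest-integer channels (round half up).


H=185°, S=0.75, L=0.35
C = (1-|2L-1|)×S = (1-|-0.30|)×0.75 = 0.525
H' = H/60 = 185/60 ≈ 3.0833; X = C×(1-|H' mod 2 - 1|) = 0.48125
m = L - C/2 = 0.35 - 0.2625 = 0.0875
Sector ⌊H'⌋ = 3 → (R',G',B') = (0.0, 0.48125, 0.525)
RGB = ((R'+m)×255, (G'+m)×255, (B'+m)×255) = (22.3125, 145.03125, 156.1875)
Round half up → RGB(22, 145, 156)


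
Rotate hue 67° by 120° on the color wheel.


New hue = (H + rotation) mod 360
New hue = (67 + 120) mod 360
= 187 mod 360
= 187°


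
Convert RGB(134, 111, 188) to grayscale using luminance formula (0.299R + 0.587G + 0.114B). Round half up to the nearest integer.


Gray = 0.299×R + 0.587×G + 0.114×B
Gray = 0.299×134 + 0.587×111 + 0.114×188
Gray = 40.066 + 65.157 + 21.432
Gray = 126.655 → round half up → 127
Gray = 127


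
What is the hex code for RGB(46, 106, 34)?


R = 46 → 2E (hex)
G = 106 → 6A (hex)
B = 34 → 22 (hex)
Hex = #2E6A22


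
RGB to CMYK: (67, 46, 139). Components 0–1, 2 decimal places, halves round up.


R'=67/255≈0.2627, G'=46/255≈0.1804, B'=139/255≈0.5451
K = 1 - max(R',G',B') = 1 - 139/255 = 116/255 = 0.45490… → 0.45
(1-R'-K)/(1-K) simplifies to (max-R)/max with max = 139:
C = (139-67)/139 = 72/139 = 0.51798… → 0.52
M = (139-46)/139 = 93/139 = 0.66906… → 0.67
Y = (139-139)/139 = 0/139 = 0 → 0.00
= CMYK(0.52, 0.67, 0.00, 0.45)


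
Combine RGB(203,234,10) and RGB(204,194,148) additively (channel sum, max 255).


Additive: each channel = min(255, C₁+C₂)
R: 203+204 = 407 → 255
G: 234+194 = 428 → 255
B: 10+148 = 158 → 158
= RGB(255, 255, 158)


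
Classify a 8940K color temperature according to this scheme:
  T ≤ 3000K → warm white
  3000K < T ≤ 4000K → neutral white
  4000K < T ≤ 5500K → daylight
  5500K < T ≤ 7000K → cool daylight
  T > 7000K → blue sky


Temperature: 8940K
8940K > 7000K → blue sky
Classification: blue sky


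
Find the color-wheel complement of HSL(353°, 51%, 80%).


Complement = opposite side of color wheel = hue + 180°
H' = (353 + 180) mod 360 = 173°
S and L unchanged.
= HSL(173°, 51%, 80%)


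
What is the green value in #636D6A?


Color: #636D6A
R = 63 = 99
G = 6D = 109
B = 6A = 106
Green = 109


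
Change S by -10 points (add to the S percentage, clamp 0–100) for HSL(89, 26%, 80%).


Original S = 26%
Adjustment = -10 percentage points
New S = 26 + (-10) = 16
Clamp to [0, 100] → 16
= HSL(89°, 16%, 80%)


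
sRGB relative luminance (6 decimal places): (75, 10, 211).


Linearize each channel (sRGB transfer function): c = v/255; c_lin = c/12.92 if c ≤ 0.04045, else ((c+0.055)/1.055)^2.4
  R: 75/255 ≈ 0.294118 > 0.04045 → ((0.294118+0.055)/1.055)^2.4 ≈ 0.070360
  G: 10/255 ≈ 0.039216 ≤ 0.04045 → 0.039216/12.92 ≈ 0.003035
  B: 211/255 ≈ 0.827451 > 0.04045 → ((0.827451+0.055)/1.055)^2.4 ≈ 0.651406
R_lin = 0.070360, G_lin = 0.003035, B_lin = 0.651406
L = 0.2126×R + 0.7152×G + 0.0722×B
L = 0.2126×0.070360 + 0.7152×0.003035 + 0.0722×0.651406
L ≈ 0.064161


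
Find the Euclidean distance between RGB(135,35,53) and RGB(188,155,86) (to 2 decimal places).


d = √[(R₁-R₂)² + (G₁-G₂)² + (B₁-B₂)²]
d = √[(135-188)² + (35-155)² + (53-86)²]
d = √[2809 + 14400 + 1089]
d = √18298
d ≈ 135.27


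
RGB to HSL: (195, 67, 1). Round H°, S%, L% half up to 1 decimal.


Normalize: R'=195/255≈0.7647, G'=67/255≈0.2627, B'=1/255≈0.0039
Max=195/255, Min=1/255, Δ=Max-Min=194/255
L = (Max+Min)/2 = (195+1)/510 = 196/510 = 0.38431… → L = 38.4%
L ≤ 0.5 → S = Δ/(Max+Min) = 194/(195+1) = 194/196 = 0.98979… → S = 99.0%
(the 1/255 factors cancel in S and H, so raw channel differences can be used)
Max is R' → H = 60 × (((G-B)/Δ) mod 6) = 60 × (((67-1)/194) mod 6)
  66/194 = 0.3402…
  H = 60 × 0.3402… = 20.412…° → H = 20.4°
= HSL(20.4°, 99.0%, 38.4%)


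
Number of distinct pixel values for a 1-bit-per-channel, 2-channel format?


Total bits = 1 bits/channel × 2 channels = 2 bits
Distinct pixel values = 2^2
= 4 pixel values


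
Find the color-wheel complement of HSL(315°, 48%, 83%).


Complement = opposite side of color wheel = hue + 180°
H' = (315 + 180) mod 360 = 135°
S and L unchanged.
= HSL(135°, 48%, 83%)


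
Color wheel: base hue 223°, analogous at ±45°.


Base hue: 223°
Left analog: (223 - 45) mod 360 = 178°
Right analog: (223 + 45) mod 360 = 268°
Analogous hues = 178° and 268°


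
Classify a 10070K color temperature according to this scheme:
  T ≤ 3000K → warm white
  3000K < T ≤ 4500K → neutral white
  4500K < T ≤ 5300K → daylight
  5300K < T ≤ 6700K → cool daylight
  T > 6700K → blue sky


Temperature: 10070K
10070K > 6700K → blue sky
Classification: blue sky


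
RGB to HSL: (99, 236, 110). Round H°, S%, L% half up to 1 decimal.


Normalize: R'=99/255≈0.3882, G'=236/255≈0.9255, B'=110/255≈0.4314
Max=236/255, Min=99/255, Δ=Max-Min=137/255
L = (Max+Min)/2 = (236+99)/510 = 335/510 = 0.65686… → L = 65.7%
L > 0.5 → S = Δ/(2-Max-Min) = 137/(510-236-99) = 137/175 = 0.78285… → S = 78.3%
(the 1/255 factors cancel in S and H, so raw channel differences can be used)
Max is G' → H = 60 × ((B-R)/Δ + 2) = 60 × ((110-99)/137 + 2)
  11/137 + 2 = 0.0802… + 2 = 2.0802…
  H = 60 × 2.0802… = 124.817…° → H = 124.8°
= HSL(124.8°, 78.3%, 65.7%)


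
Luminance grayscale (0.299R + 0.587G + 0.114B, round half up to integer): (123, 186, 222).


Gray = 0.299×R + 0.587×G + 0.114×B
Gray = 0.299×123 + 0.587×186 + 0.114×222
Gray = 36.777 + 109.182 + 25.308
Gray = 171.267 → round half up → 171
Gray = 171


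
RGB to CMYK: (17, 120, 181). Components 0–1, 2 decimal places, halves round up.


R'=17/255≈0.0667, G'=120/255≈0.4706, B'=181/255≈0.7098
K = 1 - max(R',G',B') = 1 - 181/255 = 74/255 = 0.29019… → 0.29
(1-R'-K)/(1-K) simplifies to (max-R)/max with max = 181:
C = (181-17)/181 = 164/181 = 0.90607… → 0.91
M = (181-120)/181 = 61/181 = 0.33701… → 0.34
Y = (181-181)/181 = 0/181 = 0 → 0.00
= CMYK(0.91, 0.34, 0.00, 0.29)


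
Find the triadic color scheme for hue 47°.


Triadic: equally spaced at 120° intervals
H1 = 47°
H2 = (47 + 120) mod 360 = 167°
H3 = (47 + 240) mod 360 = 287°
Triadic = 47°, 167°, 287°


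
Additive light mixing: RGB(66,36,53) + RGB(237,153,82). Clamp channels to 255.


Additive: each channel = min(255, C₁+C₂)
R: 66+237 = 303 → 255
G: 36+153 = 189 → 189
B: 53+82 = 135 → 135
= RGB(255, 189, 135)


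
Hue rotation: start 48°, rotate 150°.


New hue = (H + rotation) mod 360
New hue = (48 + 150) mod 360
= 198 mod 360
= 198°


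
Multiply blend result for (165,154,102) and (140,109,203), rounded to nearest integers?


Multiply: C = A×B/255, rounded to nearest integer
R: 165×140/255 = 23100/255 ≈ 90.588 → 91
G: 154×109/255 = 16786/255 ≈ 65.827 → 66
B: 102×203/255 = 20706/255 ≈ 81.200 → 81
= RGB(91, 66, 81)


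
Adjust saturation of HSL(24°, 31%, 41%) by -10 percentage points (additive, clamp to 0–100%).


Original S = 31%
Adjustment = -10 percentage points
New S = 31 + (-10) = 21
Clamp to [0, 100] → 21
= HSL(24°, 21%, 41%)


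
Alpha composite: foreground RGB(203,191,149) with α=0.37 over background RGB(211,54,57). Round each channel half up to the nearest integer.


C = α×F + (1-α)×B, with 1-α = 0.63
R: 0.37×203 + 0.63×211 = 75.11 + 132.93 = 208.04 → 208
G: 0.37×191 + 0.63×54 = 70.67 + 34.02 = 104.69 → 105
B: 0.37×149 + 0.63×57 = 55.13 + 35.91 = 91.04 → 91
= RGB(208, 105, 91)


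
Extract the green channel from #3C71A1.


Color: #3C71A1
R = 3C = 60
G = 71 = 113
B = A1 = 161
Green = 113


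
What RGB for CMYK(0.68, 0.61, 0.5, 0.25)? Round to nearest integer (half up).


R = 255 × (1-C) × (1-K) = 255 × 0.32 × 0.75 = 61.2 → 61
G = 255 × (1-M) × (1-K) = 255 × 0.39 × 0.75 = 74.5875 → 75
B = 255 × (1-Y) × (1-K) = 255 × 0.50 × 0.75 = 95.625 → 96
= RGB(61, 75, 96)


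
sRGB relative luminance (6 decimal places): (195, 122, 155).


Linearize each channel (sRGB transfer function): c = v/255; c_lin = c/12.92 if c ≤ 0.04045, else ((c+0.055)/1.055)^2.4
  R: 195/255 ≈ 0.764706 > 0.04045 → ((0.764706+0.055)/1.055)^2.4 ≈ 0.545724
  G: 122/255 ≈ 0.478431 > 0.04045 → ((0.478431+0.055)/1.055)^2.4 ≈ 0.194618
  B: 155/255 ≈ 0.607843 > 0.04045 → ((0.607843+0.055)/1.055)^2.4 ≈ 0.327778
R_lin = 0.545724, G_lin = 0.194618, B_lin = 0.327778
L = 0.2126×R + 0.7152×G + 0.0722×B
L = 0.2126×0.545724 + 0.7152×0.194618 + 0.0722×0.327778
L ≈ 0.278877


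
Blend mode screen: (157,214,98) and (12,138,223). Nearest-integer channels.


Screen: C = 255 - (255-A)×(255-B)/255, rounded to nearest integer
R: 255 - (255-157)×(255-12)/255 = 255 - 23814/255 ≈ 255 - 93.388 = 161.612 → 162
G: 255 - (255-214)×(255-138)/255 = 255 - 4797/255 ≈ 255 - 18.812 = 236.188 → 236
B: 255 - (255-98)×(255-223)/255 = 255 - 5024/255 ≈ 255 - 19.702 = 235.298 → 235
= RGB(162, 236, 235)


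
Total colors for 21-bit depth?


Colors = 2^bits = 2^21
= 2,097,152 colors


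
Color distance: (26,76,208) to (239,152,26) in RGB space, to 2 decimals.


d = √[(R₁-R₂)² + (G₁-G₂)² + (B₁-B₂)²]
d = √[(26-239)² + (76-152)² + (208-26)²]
d = √[45369 + 5776 + 33124]
d = √84269
d ≈ 290.29


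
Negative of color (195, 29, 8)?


Invert: (255-R, 255-G, 255-B)
R: 255-195 = 60
G: 255-29 = 226
B: 255-8 = 247
= RGB(60, 226, 247)


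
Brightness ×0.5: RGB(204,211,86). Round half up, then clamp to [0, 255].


Multiply each channel by 0.5, round half up, clamp to [0, 255]
R: 204×0.5 = 102
G: 211×0.5 = 105.5 → round → 106
B: 86×0.5 = 43
= RGB(102, 106, 43)


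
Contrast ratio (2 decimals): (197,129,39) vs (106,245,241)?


Linearize each sRGB channel c=v/255: c/12.92 if c ≤ 0.04045 else ((c+0.055)/1.055)^2.4
L = 0.2126×R_lin + 0.7152×G_lin + 0.0722×B_lin
Color 1 (197,129,39):
  R=197: 197/255≈0.7725 > 0.04045 → ((0.7725+0.055)/1.055)^2.4 ≈ 0.55834
  G=129: 129/255≈0.5059 > 0.04045 → ((0.5059+0.055)/1.055)^2.4 ≈ 0.21953
  B=39: 39/255≈0.1529 > 0.04045 → ((0.1529+0.055)/1.055)^2.4 ≈ 0.02029
  L1 = 0.2126×0.55834 + 0.7152×0.21953 + 0.0722×0.02029 ≈ 0.27717
Color 2 (106,245,241):
  R=106: 106/255≈0.4157 > 0.04045 → ((0.4157+0.055)/1.055)^2.4 ≈ 0.14413
  G=245: 245/255≈0.9608 > 0.04045 → ((0.9608+0.055)/1.055)^2.4 ≈ 0.91310
  B=241: 241/255≈0.9451 > 0.04045 → ((0.9451+0.055)/1.055)^2.4 ≈ 0.87962
  L2 = 0.2126×0.14413 + 0.7152×0.91310 + 0.0722×0.87962 ≈ 0.74720
Lighter = 0.74720, Darker = 0.27717
Ratio = (L_lighter + 0.05) / (L_darker + 0.05)
Ratio = (0.74720 + 0.05) / (0.27717 + 0.05) = 0.79720 / 0.32717 ≈ 2.4366
Ratio ≈ 2.44:1


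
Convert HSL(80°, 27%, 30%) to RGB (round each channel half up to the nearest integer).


H=80°, S=0.27, L=0.30
C = (1-|2L-1|)×S = (1-|-0.40|)×0.27 = 0.162
H' = H/60 = 80/60 ≈ 1.3333; X = C×(1-|H' mod 2 - 1|) = 0.108
m = L - C/2 = 0.30 - 0.081 = 0.219
Sector ⌊H'⌋ = 1 → (R',G',B') = (0.108, 0.162, 0.0)
RGB = ((R'+m)×255, (G'+m)×255, (B'+m)×255) = (83.385, 97.155, 55.845)
Round half up → RGB(83, 97, 56)


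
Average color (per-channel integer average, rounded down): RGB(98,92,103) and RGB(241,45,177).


Midpoint: each channel = ⌊(C₁+C₂)/2⌋
R: ⌊(98+241)/2⌋ = 169
G: ⌊(92+45)/2⌋ = 68
B: ⌊(103+177)/2⌋ = 140
= RGB(169, 68, 140)


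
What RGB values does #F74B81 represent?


F7 → 247 (R)
4B → 75 (G)
81 → 129 (B)
= RGB(247, 75, 129)


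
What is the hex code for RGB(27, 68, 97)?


R = 27 → 1B (hex)
G = 68 → 44 (hex)
B = 97 → 61 (hex)
Hex = #1B4461


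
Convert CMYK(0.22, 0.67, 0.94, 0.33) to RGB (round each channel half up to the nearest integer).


R = 255 × (1-C) × (1-K) = 255 × 0.78 × 0.67 = 133.263 → 133
G = 255 × (1-M) × (1-K) = 255 × 0.33 × 0.67 = 56.3805 → 56
B = 255 × (1-Y) × (1-K) = 255 × 0.06 × 0.67 = 10.251 → 10
= RGB(133, 56, 10)


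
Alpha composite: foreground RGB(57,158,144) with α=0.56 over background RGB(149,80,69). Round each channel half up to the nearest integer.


C = α×F + (1-α)×B, with 1-α = 0.44
R: 0.56×57 + 0.44×149 = 31.92 + 65.56 = 97.48 → 97
G: 0.56×158 + 0.44×80 = 88.48 + 35.20 = 123.68 → 124
B: 0.56×144 + 0.44×69 = 80.64 + 30.36 = 111.00 → 111
= RGB(97, 124, 111)


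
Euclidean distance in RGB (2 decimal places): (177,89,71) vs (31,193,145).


d = √[(R₁-R₂)² + (G₁-G₂)² + (B₁-B₂)²]
d = √[(177-31)² + (89-193)² + (71-145)²]
d = √[21316 + 10816 + 5476]
d = √37608
d ≈ 193.93


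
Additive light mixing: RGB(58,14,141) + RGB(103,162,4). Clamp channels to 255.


Additive: each channel = min(255, C₁+C₂)
R: 58+103 = 161 → 161
G: 14+162 = 176 → 176
B: 141+4 = 145 → 145
= RGB(161, 176, 145)


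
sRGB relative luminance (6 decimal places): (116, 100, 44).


Linearize each channel (sRGB transfer function): c = v/255; c_lin = c/12.92 if c ≤ 0.04045, else ((c+0.055)/1.055)^2.4
  R: 116/255 ≈ 0.454902 > 0.04045 → ((0.454902+0.055)/1.055)^2.4 ≈ 0.174647
  G: 100/255 ≈ 0.392157 > 0.04045 → ((0.392157+0.055)/1.055)^2.4 ≈ 0.127438
  B: 44/255 ≈ 0.172549 > 0.04045 → ((0.172549+0.055)/1.055)^2.4 ≈ 0.025187
R_lin = 0.174647, G_lin = 0.127438, B_lin = 0.025187
L = 0.2126×R + 0.7152×G + 0.0722×B
L = 0.2126×0.174647 + 0.7152×0.127438 + 0.0722×0.025187
L ≈ 0.130092


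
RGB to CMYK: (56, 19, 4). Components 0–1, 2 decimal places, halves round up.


R'=56/255≈0.2196, G'=19/255≈0.0745, B'=4/255≈0.0157
K = 1 - max(R',G',B') = 1 - 56/255 = 199/255 = 0.78039… → 0.78
(1-R'-K)/(1-K) simplifies to (max-R)/max with max = 56:
C = (56-56)/56 = 0/56 = 0 → 0.00
M = (56-19)/56 = 37/56 = 0.66071… → 0.66
Y = (56-4)/56 = 52/56 = 0.92857… → 0.93
= CMYK(0.00, 0.66, 0.93, 0.78)


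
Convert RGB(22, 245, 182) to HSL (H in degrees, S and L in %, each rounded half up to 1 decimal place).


Normalize: R'=22/255≈0.0863, G'=245/255≈0.9608, B'=182/255≈0.7137
Max=245/255, Min=22/255, Δ=Max-Min=223/255
L = (Max+Min)/2 = (245+22)/510 = 267/510 = 0.52352… → L = 52.4%
L > 0.5 → S = Δ/(2-Max-Min) = 223/(510-245-22) = 223/243 = 0.91769… → S = 91.8%
(the 1/255 factors cancel in S and H, so raw channel differences can be used)
Max is G' → H = 60 × ((B-R)/Δ + 2) = 60 × ((182-22)/223 + 2)
  160/223 + 2 = 0.7174… + 2 = 2.7174…
  H = 60 × 2.7174… = 163.049…° → H = 163.0°
= HSL(163.0°, 91.8%, 52.4%)


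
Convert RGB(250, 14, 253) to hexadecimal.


R = 250 → FA (hex)
G = 14 → 0E (hex)
B = 253 → FD (hex)
Hex = #FA0EFD


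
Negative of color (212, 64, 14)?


Invert: (255-R, 255-G, 255-B)
R: 255-212 = 43
G: 255-64 = 191
B: 255-14 = 241
= RGB(43, 191, 241)


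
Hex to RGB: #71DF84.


71 → 113 (R)
DF → 223 (G)
84 → 132 (B)
= RGB(113, 223, 132)


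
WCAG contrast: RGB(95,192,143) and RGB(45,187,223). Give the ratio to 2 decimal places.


Linearize each sRGB channel c=v/255: c/12.92 if c ≤ 0.04045 else ((c+0.055)/1.055)^2.4
L = 0.2126×R_lin + 0.7152×G_lin + 0.0722×B_lin
Color 1 (95,192,143):
  R=95: 95/255≈0.3725 > 0.04045 → ((0.3725+0.055)/1.055)^2.4 ≈ 0.11444
  G=192: 192/255≈0.7529 > 0.04045 → ((0.7529+0.055)/1.055)^2.4 ≈ 0.52712
  B=143: 143/255≈0.5608 > 0.04045 → ((0.5608+0.055)/1.055)^2.4 ≈ 0.27468
  L1 = 0.2126×0.11444 + 0.7152×0.52712 + 0.0722×0.27468 ≈ 0.42115
Color 2 (45,187,223):
  R=45: 45/255≈0.1765 > 0.04045 → ((0.1765+0.055)/1.055)^2.4 ≈ 0.02624
  G=187: 187/255≈0.7333 > 0.04045 → ((0.7333+0.055)/1.055)^2.4 ≈ 0.49693
  B=223: 223/255≈0.8745 > 0.04045 → ((0.8745+0.055)/1.055)^2.4 ≈ 0.73791
  L2 = 0.2126×0.02624 + 0.7152×0.49693 + 0.0722×0.73791 ≈ 0.41426
Lighter = 0.42115, Darker = 0.41426
Ratio = (L_lighter + 0.05) / (L_darker + 0.05)
Ratio = (0.42115 + 0.05) / (0.41426 + 0.05) = 0.47115 / 0.46426 ≈ 1.0148
Ratio ≈ 1.01:1


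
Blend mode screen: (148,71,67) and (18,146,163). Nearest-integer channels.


Screen: C = 255 - (255-A)×(255-B)/255, rounded to nearest integer
R: 255 - (255-148)×(255-18)/255 = 255 - 25359/255 ≈ 255 - 99.447 = 155.553 → 156
G: 255 - (255-71)×(255-146)/255 = 255 - 20056/255 ≈ 255 - 78.651 = 176.349 → 176
B: 255 - (255-67)×(255-163)/255 = 255 - 17296/255 ≈ 255 - 67.827 = 187.173 → 187
= RGB(156, 176, 187)


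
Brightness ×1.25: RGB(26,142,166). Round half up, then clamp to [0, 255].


Multiply each channel by 1.25, round half up, clamp to [0, 255]
R: 26×1.25 = 32.5 → round → 33
G: 142×1.25 = 177.5 → round → 178
B: 166×1.25 = 207.5 → round → 208
= RGB(33, 178, 208)


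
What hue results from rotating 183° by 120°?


New hue = (H + rotation) mod 360
New hue = (183 + 120) mod 360
= 303 mod 360
= 303°


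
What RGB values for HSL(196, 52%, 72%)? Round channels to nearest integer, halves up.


H=196°, S=0.52, L=0.72
C = (1-|2L-1|)×S = (1-|0.44|)×0.52 = 0.2912
H' = H/60 = 196/60 ≈ 3.2667; X = C×(1-|H' mod 2 - 1|) ≈ 0.2135
m = L - C/2 = 0.72 - 0.1456 = 0.5744
Sector ⌊H'⌋ = 3 → (R',G',B') = (0.0, ≈0.2135, 0.2912)
RGB = ((R'+m)×255, (G'+m)×255, (B'+m)×255) = (146.472, 200.9264, 220.728)
Round half up → RGB(146, 201, 221)


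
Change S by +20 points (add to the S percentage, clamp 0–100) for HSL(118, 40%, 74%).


Original S = 40%
Adjustment = +20 percentage points
New S = 40 + (20) = 60
Clamp to [0, 100] → 60
= HSL(118°, 60%, 74%)


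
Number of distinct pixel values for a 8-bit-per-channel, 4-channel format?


Total bits = 8 bits/channel × 4 channels = 32 bits
Distinct pixel values = 2^32
= 4,294,967,296 pixel values


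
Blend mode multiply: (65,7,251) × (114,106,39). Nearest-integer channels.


Multiply: C = A×B/255, rounded to nearest integer
R: 65×114/255 = 7410/255 ≈ 29.059 → 29
G: 7×106/255 = 742/255 ≈ 2.910 → 3
B: 251×39/255 = 9789/255 ≈ 38.388 → 38
= RGB(29, 3, 38)


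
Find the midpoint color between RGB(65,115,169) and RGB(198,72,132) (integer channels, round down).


Midpoint: each channel = ⌊(C₁+C₂)/2⌋
R: ⌊(65+198)/2⌋ = 131
G: ⌊(115+72)/2⌋ = 93
B: ⌊(169+132)/2⌋ = 150
= RGB(131, 93, 150)


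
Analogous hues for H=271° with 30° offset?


Base hue: 271°
Left analog: (271 - 30) mod 360 = 241°
Right analog: (271 + 30) mod 360 = 301°
Analogous hues = 241° and 301°


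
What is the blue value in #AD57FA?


Color: #AD57FA
R = AD = 173
G = 57 = 87
B = FA = 250
Blue = 250


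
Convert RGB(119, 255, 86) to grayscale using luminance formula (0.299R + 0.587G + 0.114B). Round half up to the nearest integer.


Gray = 0.299×R + 0.587×G + 0.114×B
Gray = 0.299×119 + 0.587×255 + 0.114×86
Gray = 35.581 + 149.685 + 9.804
Gray = 195.070 → round half up → 195
Gray = 195


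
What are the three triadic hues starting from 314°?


Triadic: equally spaced at 120° intervals
H1 = 314°
H2 = (314 + 120) mod 360 = 74°
H3 = (314 + 240) mod 360 = 194°
Triadic = 314°, 74°, 194°
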